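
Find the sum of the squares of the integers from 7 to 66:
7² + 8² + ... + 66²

Use ∑_{k=1}^{n} k² = n(n+1)(2n+1)/6, then subtract the first 6 terms.
∑_{k=1}^{66} k² = 66×67×133/6 = 98021
∑_{k=1}^{6} k² = 6×7×13/6 = 91
∑_{k=7}^{66} k² = 98021 - 91 = 97930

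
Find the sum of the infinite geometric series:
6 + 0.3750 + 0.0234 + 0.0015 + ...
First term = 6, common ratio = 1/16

For |r| < 1, S = a / (1 - r)
S = 6 / (1 - (1/16))
S = 6 / (15/16)
S = 32/5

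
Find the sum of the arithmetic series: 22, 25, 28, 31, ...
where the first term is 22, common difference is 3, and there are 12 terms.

Sₙ = n/2 × (first + last)
Last term = a + (n-1)d = 22 + (12-1)×3 = 55
S_12 = 12/2 × (22 + 55)
S_12 = 12/2 × 77 = 462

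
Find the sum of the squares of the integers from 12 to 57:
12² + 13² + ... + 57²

Use ∑_{k=1}^{n} k² = n(n+1)(2n+1)/6, then subtract the first 11 terms.
∑_{k=1}^{57} k² = 57×58×115/6 = 63365
∑_{k=1}^{11} k² = 11×12×23/6 = 506
∑_{k=12}^{57} k² = 63365 - 506 = 62859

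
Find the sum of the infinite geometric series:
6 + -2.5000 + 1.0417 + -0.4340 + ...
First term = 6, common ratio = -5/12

For |r| < 1, S = a / (1 - r)
S = 6 / (1 - (-5/12))
S = 6 / (17/12)
S = 72/17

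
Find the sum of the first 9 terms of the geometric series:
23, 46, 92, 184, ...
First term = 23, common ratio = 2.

Sₙ = a(1 - rⁿ) / (1 - r)
S_9 = 23(1 - 2^9) / (1 - 2)
S_9 = 23(1 - 512) / (-1)
S_9 = 11753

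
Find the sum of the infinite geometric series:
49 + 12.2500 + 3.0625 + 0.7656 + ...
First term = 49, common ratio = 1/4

For |r| < 1, S = a / (1 - r)
S = 49 / (1 - (1/4))
S = 49 / (3/4)
S = 196/3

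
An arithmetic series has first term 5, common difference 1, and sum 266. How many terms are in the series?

Using S = n/2 × [2a + (n-1)d]
266 = n/2 × [2(5) + (n-1)(1)]
266 = n/2 × [10 + 1n - 1]
532 = n × [9 + 1n]
1n² + (9)n - 532 = 0
Discriminant: Δ = (9)² - 4(1)(-532) = 81 + 2128 = 2209
√Δ = 47
n = [-(9) + √Δ] / (2·1) = (-9 + 47) / 2 = 38 / 2 = 19
(The negative root is discarded since n must be a positive integer.)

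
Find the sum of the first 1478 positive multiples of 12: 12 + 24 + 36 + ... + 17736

Factor out 12: = 12(1 + 2 + ... + 1478) = 12 × n(n+1)/2
= 12 × 1478×1479/2
= 12 × 1092981
= 13115772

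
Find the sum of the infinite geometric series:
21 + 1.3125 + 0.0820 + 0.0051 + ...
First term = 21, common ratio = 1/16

For |r| < 1, S = a / (1 - r)
S = 21 / (1 - (1/16))
S = 21 / (15/16)
S = 112/5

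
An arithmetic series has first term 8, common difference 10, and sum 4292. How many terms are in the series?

Using S = n/2 × [2a + (n-1)d]
4292 = n/2 × [2(8) + (n-1)(10)]
4292 = n/2 × [16 + 10n - 10]
8584 = n × [6 + 10n]
10n² + (6)n - 8584 = 0
Discriminant: Δ = (6)² - 4(10)(-8584) = 36 + 343360 = 343396
√Δ = 586
n = [-(6) + √Δ] / (2·10) = (-6 + 586) / 20 = 580 / 20 = 29
(The negative root is discarded since n must be a positive integer.)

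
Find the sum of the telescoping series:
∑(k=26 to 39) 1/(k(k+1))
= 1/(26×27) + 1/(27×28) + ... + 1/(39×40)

Partial fractions: 1/(k(k+1)) = 1/k - 1/(k+1)
The series telescopes:
= (1/26 - 1/27) + (1/27 - 1/28) + ... + (1/39 - 1/40)
= 1/26 - 1/40
= 7/520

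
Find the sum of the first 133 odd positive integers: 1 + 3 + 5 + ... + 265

Sum of first n odd numbers = n²
= 133²
= 17689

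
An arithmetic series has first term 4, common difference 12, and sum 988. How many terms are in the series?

Using S = n/2 × [2a + (n-1)d]
988 = n/2 × [2(4) + (n-1)(12)]
988 = n/2 × [8 + 12n - 12]
1976 = n × [-4 + 12n]
12n² + (-4)n - 1976 = 0
Discriminant: Δ = (-4)² - 4(12)(-1976) = 16 + 94848 = 94864
√Δ = 308
n = [-(-4) + √Δ] / (2·12) = (4 + 308) / 24 = 312 / 24 = 13
(The negative root is discarded since n must be a positive integer.)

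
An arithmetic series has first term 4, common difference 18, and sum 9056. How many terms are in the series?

Using S = n/2 × [2a + (n-1)d]
9056 = n/2 × [2(4) + (n-1)(18)]
9056 = n/2 × [8 + 18n - 18]
18112 = n × [-10 + 18n]
18n² + (-10)n - 18112 = 0
Discriminant: Δ = (-10)² - 4(18)(-18112) = 100 + 1304064 = 1304164
√Δ = 1142
n = [-(-10) + √Δ] / (2·18) = (10 + 1142) / 36 = 1152 / 36 = 32
(The negative root is discarded since n must be a positive integer.)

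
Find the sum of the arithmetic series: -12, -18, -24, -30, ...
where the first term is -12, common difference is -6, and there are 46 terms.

Sₙ = n/2 × (first + last)
Last term = a + (n-1)d = -12 + (46-1)×(-6) = -282
S_46 = 46/2 × (-12 + (-282))
S_46 = 46/2 × (-294) = -6762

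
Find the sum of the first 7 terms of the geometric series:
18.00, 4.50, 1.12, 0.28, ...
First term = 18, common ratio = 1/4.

Sₙ = a(1 - rⁿ) / (1 - r)
S_7 = 18(1 - (1/4)^7) / (1 - (1/4))
S_7 = 18(1 - (1/16384)) / (3/4)
S_7 = 49149/2048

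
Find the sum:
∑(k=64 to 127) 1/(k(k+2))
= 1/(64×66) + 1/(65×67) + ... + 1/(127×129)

Partial fractions: 1/(k(k+2)) = (1/2)[1/k - 1/(k+2)]
Telescoping leaves the first two and last two terms:
= (1/2)[1/64 + 1/65 - 1/128 - 1/129]
= 16577/2146560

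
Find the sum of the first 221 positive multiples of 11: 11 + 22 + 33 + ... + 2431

Factor out 11: = 11(1 + 2 + ... + 221) = 11 × n(n+1)/2
= 11 × 221×222/2
= 11 × 24531
= 269841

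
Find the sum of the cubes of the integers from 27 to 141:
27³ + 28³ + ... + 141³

Use ∑_{k=1}^{n} k³ = [n(n+1)/2]², then subtract the first 26 terms.
∑_{k=1}^{141} k³ = [141×142/2]² = 10011² = 100220121
∑_{k=1}^{26} k³ = [26×27/2]² = 351² = 123201
∑_{k=27}^{141} k³ = 100220121 - 123201 = 100096920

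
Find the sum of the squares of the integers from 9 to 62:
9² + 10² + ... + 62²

Use ∑_{k=1}^{n} k² = n(n+1)(2n+1)/6, then subtract the first 8 terms.
∑_{k=1}^{62} k² = 62×63×125/6 = 81375
∑_{k=1}^{8} k² = 8×9×17/6 = 204
∑_{k=9}^{62} k² = 81375 - 204 = 81171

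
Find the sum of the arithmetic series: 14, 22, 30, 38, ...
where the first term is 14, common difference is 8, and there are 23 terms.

Sₙ = n/2 × (first + last)
Last term = a + (n-1)d = 14 + (23-1)×8 = 190
S_23 = 23/2 × (14 + 190)
S_23 = 23/2 × 204 = 2346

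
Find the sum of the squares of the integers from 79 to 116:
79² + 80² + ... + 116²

Use ∑_{k=1}^{n} k² = n(n+1)(2n+1)/6, then subtract the first 78 terms.
∑_{k=1}^{116} k² = 116×117×233/6 = 527046
∑_{k=1}^{78} k² = 78×79×157/6 = 161239
∑_{k=79}^{116} k² = 527046 - 161239 = 365807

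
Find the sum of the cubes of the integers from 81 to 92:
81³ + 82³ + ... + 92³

Use ∑_{k=1}^{n} k³ = [n(n+1)/2]², then subtract the first 80 terms.
∑_{k=1}^{92} k³ = [92×93/2]² = 4278² = 18301284
∑_{k=1}^{80} k³ = [80×81/2]² = 3240² = 10497600
∑_{k=81}^{92} k³ = 18301284 - 10497600 = 7803684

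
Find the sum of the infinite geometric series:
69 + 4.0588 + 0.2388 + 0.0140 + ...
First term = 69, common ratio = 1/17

For |r| < 1, S = a / (1 - r)
S = 69 / (1 - (1/17))
S = 69 / (16/17)
S = 1173/16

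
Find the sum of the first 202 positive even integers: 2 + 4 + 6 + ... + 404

Sum of first n even numbers = n(n+1)
= 202×203
= 41006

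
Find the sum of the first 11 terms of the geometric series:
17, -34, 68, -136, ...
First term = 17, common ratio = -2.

Sₙ = a(1 - rⁿ) / (1 - r)
S_11 = 17(1 - (-2)^11) / (1 - (-2))
S_11 = 17(1 - (-2048)) / (3)
S_11 = 11611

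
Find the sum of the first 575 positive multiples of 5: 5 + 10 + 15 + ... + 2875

Factor out 5: = 5(1 + 2 + ... + 575) = 5 × n(n+1)/2
= 5 × 575×576/2
= 5 × 165600
= 828000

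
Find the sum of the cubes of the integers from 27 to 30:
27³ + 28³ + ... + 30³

Use ∑_{k=1}^{n} k³ = [n(n+1)/2]², then subtract the first 26 terms.
∑_{k=1}^{30} k³ = [30×31/2]² = 465² = 216225
∑_{k=1}^{26} k³ = [26×27/2]² = 351² = 123201
∑_{k=27}^{30} k³ = 216225 - 123201 = 93024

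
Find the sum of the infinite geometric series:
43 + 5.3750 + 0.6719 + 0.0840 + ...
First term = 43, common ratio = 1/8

For |r| < 1, S = a / (1 - r)
S = 43 / (1 - (1/8))
S = 43 / (7/8)
S = 344/7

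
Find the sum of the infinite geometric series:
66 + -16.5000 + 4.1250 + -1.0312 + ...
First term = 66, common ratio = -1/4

For |r| < 1, S = a / (1 - r)
S = 66 / (1 - (-1/4))
S = 66 / (5/4)
S = 264/5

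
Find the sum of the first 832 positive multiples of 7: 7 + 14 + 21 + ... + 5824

Factor out 7: = 7(1 + 2 + ... + 832) = 7 × n(n+1)/2
= 7 × 832×833/2
= 7 × 346528
= 2425696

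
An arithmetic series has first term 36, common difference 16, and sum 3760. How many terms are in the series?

Using S = n/2 × [2a + (n-1)d]
3760 = n/2 × [2(36) + (n-1)(16)]
3760 = n/2 × [72 + 16n - 16]
7520 = n × [56 + 16n]
16n² + (56)n - 7520 = 0
Discriminant: Δ = (56)² - 4(16)(-7520) = 3136 + 481280 = 484416
√Δ = 696
n = [-(56) + √Δ] / (2·16) = (-56 + 696) / 32 = 640 / 32 = 20
(The negative root is discarded since n must be a positive integer.)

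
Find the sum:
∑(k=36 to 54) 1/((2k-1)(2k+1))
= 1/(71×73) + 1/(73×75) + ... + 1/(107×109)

Partial fractions: 1/((2k-1)(2k+1)) = (1/2)[1/(2k-1) - 1/(2k+1)]
The series telescopes:
= (1/2)[1/71 - 1/109]
= 19/7739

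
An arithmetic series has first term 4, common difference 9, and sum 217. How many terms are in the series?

Using S = n/2 × [2a + (n-1)d]
217 = n/2 × [2(4) + (n-1)(9)]
217 = n/2 × [8 + 9n - 9]
434 = n × [-1 + 9n]
9n² + (-1)n - 434 = 0
Discriminant: Δ = (-1)² - 4(9)(-434) = 1 + 15624 = 15625
√Δ = 125
n = [-(-1) + √Δ] / (2·9) = (1 + 125) / 18 = 126 / 18 = 7
(The negative root is discarded since n must be a positive integer.)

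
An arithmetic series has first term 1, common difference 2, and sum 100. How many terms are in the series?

Using S = n/2 × [2a + (n-1)d]
100 = n/2 × [2(1) + (n-1)(2)]
100 = n/2 × [2 + 2n - 2]
200 = n × [0 + 2n]
2n² + (0)n - 200 = 0
Discriminant: Δ = (0)² - 4(2)(-200) = 0 + 1600 = 1600
√Δ = 40
n = [-(0) + √Δ] / (2·2) = (0 + 40) / 4 = 40 / 4 = 10
(The negative root is discarded since n must be a positive integer.)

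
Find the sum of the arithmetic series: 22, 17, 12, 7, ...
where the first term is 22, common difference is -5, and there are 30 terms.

Sₙ = n/2 × (first + last)
Last term = a + (n-1)d = 22 + (30-1)×(-5) = -123
S_30 = 30/2 × (22 + (-123))
S_30 = 30/2 × (-101) = -1515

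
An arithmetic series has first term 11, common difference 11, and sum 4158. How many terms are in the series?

Using S = n/2 × [2a + (n-1)d]
4158 = n/2 × [2(11) + (n-1)(11)]
4158 = n/2 × [22 + 11n - 11]
8316 = n × [11 + 11n]
11n² + (11)n - 8316 = 0
Discriminant: Δ = (11)² - 4(11)(-8316) = 121 + 365904 = 366025
√Δ = 605
n = [-(11) + √Δ] / (2·11) = (-11 + 605) / 22 = 594 / 22 = 27
(The negative root is discarded since n must be a positive integer.)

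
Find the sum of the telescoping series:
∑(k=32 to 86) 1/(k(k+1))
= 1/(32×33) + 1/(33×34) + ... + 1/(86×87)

Partial fractions: 1/(k(k+1)) = 1/k - 1/(k+1)
The series telescopes:
= (1/32 - 1/33) + (1/33 - 1/34) + ... + (1/86 - 1/87)
= 1/32 - 1/87
= 55/2784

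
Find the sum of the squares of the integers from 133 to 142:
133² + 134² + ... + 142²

Use ∑_{k=1}^{n} k² = n(n+1)(2n+1)/6, then subtract the first 132 terms.
∑_{k=1}^{142} k² = 142×143×285/6 = 964535
∑_{k=1}^{132} k² = 132×133×265/6 = 775390
∑_{k=133}^{142} k² = 964535 - 775390 = 189145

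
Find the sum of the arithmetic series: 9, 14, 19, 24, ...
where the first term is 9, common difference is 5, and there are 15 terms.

Sₙ = n/2 × (first + last)
Last term = a + (n-1)d = 9 + (15-1)×5 = 79
S_15 = 15/2 × (9 + 79)
S_15 = 15/2 × 88 = 660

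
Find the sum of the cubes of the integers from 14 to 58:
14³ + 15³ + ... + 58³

Use ∑_{k=1}^{n} k³ = [n(n+1)/2]², then subtract the first 13 terms.
∑_{k=1}^{58} k³ = [58×59/2]² = 1711² = 2927521
∑_{k=1}^{13} k³ = [13×14/2]² = 91² = 8281
∑_{k=14}^{58} k³ = 2927521 - 8281 = 2919240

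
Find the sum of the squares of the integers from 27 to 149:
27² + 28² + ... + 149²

Use ∑_{k=1}^{n} k² = n(n+1)(2n+1)/6, then subtract the first 26 terms.
∑_{k=1}^{149} k² = 149×150×299/6 = 1113775
∑_{k=1}^{26} k² = 26×27×53/6 = 6201
∑_{k=27}^{149} k² = 1113775 - 6201 = 1107574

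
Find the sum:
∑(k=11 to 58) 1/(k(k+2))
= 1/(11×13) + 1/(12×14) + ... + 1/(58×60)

Partial fractions: 1/(k(k+2)) = (1/2)[1/k - 1/(k+2)]
Telescoping leaves the first two and last two terms:
= (1/2)[1/11 + 1/12 - 1/59 - 1/60]
= 1369/19470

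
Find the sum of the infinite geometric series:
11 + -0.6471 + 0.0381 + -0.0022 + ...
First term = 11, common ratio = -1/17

For |r| < 1, S = a / (1 - r)
S = 11 / (1 - (-1/17))
S = 11 / (18/17)
S = 187/18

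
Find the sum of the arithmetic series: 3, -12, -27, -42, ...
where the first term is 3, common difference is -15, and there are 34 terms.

Sₙ = n/2 × (first + last)
Last term = a + (n-1)d = 3 + (34-1)×(-15) = -492
S_34 = 34/2 × (3 + (-492))
S_34 = 34/2 × (-489) = -8313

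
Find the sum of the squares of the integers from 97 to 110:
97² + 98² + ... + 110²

Use ∑_{k=1}^{n} k² = n(n+1)(2n+1)/6, then subtract the first 96 terms.
∑_{k=1}^{110} k² = 110×111×221/6 = 449735
∑_{k=1}^{96} k² = 96×97×193/6 = 299536
∑_{k=97}^{110} k² = 449735 - 299536 = 150199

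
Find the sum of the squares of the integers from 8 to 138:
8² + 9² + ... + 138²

Use ∑_{k=1}^{n} k² = n(n+1)(2n+1)/6, then subtract the first 7 terms.
∑_{k=1}^{138} k² = 138×139×277/6 = 885569
∑_{k=1}^{7} k² = 7×8×15/6 = 140
∑_{k=8}^{138} k² = 885569 - 140 = 885429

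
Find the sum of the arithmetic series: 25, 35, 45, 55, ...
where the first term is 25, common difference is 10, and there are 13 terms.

Sₙ = n/2 × (first + last)
Last term = a + (n-1)d = 25 + (13-1)×10 = 145
S_13 = 13/2 × (25 + 145)
S_13 = 13/2 × 170 = 1105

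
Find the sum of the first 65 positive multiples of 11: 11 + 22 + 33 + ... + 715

Factor out 11: = 11(1 + 2 + ... + 65) = 11 × n(n+1)/2
= 11 × 65×66/2
= 11 × 2145
= 23595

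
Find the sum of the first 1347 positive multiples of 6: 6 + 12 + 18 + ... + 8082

Factor out 6: = 6(1 + 2 + ... + 1347) = 6 × n(n+1)/2
= 6 × 1347×1348/2
= 6 × 907878
= 5447268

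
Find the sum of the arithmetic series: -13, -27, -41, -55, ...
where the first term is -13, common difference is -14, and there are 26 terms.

Sₙ = n/2 × (first + last)
Last term = a + (n-1)d = -13 + (26-1)×(-14) = -363
S_26 = 26/2 × (-13 + (-363))
S_26 = 26/2 × (-376) = -4888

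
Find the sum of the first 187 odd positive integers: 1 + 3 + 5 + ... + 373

Sum of first n odd numbers = n²
= 187²
= 34969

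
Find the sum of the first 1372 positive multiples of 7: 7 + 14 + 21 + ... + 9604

Factor out 7: = 7(1 + 2 + ... + 1372) = 7 × n(n+1)/2
= 7 × 1372×1373/2
= 7 × 941878
= 6593146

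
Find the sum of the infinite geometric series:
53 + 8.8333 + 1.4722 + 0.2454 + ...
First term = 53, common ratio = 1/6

For |r| < 1, S = a / (1 - r)
S = 53 / (1 - (1/6))
S = 53 / (5/6)
S = 318/5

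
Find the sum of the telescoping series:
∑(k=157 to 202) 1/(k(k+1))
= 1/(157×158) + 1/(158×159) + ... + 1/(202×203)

Partial fractions: 1/(k(k+1)) = 1/k - 1/(k+1)
The series telescopes:
= (1/157 - 1/158) + (1/158 - 1/159) + ... + (1/202 - 1/203)
= 1/157 - 1/203
= 46/31871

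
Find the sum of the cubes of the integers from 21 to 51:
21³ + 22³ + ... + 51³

Use ∑_{k=1}^{n} k³ = [n(n+1)/2]², then subtract the first 20 terms.
∑_{k=1}^{51} k³ = [51×52/2]² = 1326² = 1758276
∑_{k=1}^{20} k³ = [20×21/2]² = 210² = 44100
∑_{k=21}^{51} k³ = 1758276 - 44100 = 1714176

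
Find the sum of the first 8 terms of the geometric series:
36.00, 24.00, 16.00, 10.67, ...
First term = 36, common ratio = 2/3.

Sₙ = a(1 - rⁿ) / (1 - r)
S_8 = 36(1 - (2/3)^8) / (1 - (2/3))
S_8 = 36(1 - (256/6561)) / (1/3)
S_8 = 25220/243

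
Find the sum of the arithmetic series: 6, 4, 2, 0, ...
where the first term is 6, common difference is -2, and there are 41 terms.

Sₙ = n/2 × (first + last)
Last term = a + (n-1)d = 6 + (41-1)×(-2) = -74
S_41 = 41/2 × (6 + (-74))
S_41 = 41/2 × (-68) = -1394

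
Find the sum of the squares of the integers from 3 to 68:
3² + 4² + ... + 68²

Use ∑_{k=1}^{n} k² = n(n+1)(2n+1)/6, then subtract the first 2 terms.
∑_{k=1}^{68} k² = 68×69×137/6 = 107134
∑_{k=1}^{2} k² = 2×3×5/6 = 5
∑_{k=3}^{68} k² = 107134 - 5 = 107129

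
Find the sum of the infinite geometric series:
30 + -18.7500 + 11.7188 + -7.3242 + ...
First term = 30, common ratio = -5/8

For |r| < 1, S = a / (1 - r)
S = 30 / (1 - (-5/8))
S = 30 / (13/8)
S = 240/13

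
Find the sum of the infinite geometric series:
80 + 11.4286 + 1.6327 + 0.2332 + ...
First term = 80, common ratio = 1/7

For |r| < 1, S = a / (1 - r)
S = 80 / (1 - (1/7))
S = 80 / (6/7)
S = 280/3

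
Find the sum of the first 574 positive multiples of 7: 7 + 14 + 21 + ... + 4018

Factor out 7: = 7(1 + 2 + ... + 574) = 7 × n(n+1)/2
= 7 × 574×575/2
= 7 × 165025
= 1155175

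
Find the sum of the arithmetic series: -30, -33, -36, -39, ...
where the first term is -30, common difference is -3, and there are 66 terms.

Sₙ = n/2 × (first + last)
Last term = a + (n-1)d = -30 + (66-1)×(-3) = -225
S_66 = 66/2 × (-30 + (-225))
S_66 = 66/2 × (-255) = -8415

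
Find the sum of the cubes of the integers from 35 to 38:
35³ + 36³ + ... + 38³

Use ∑_{k=1}^{n} k³ = [n(n+1)/2]², then subtract the first 34 terms.
∑_{k=1}^{38} k³ = [38×39/2]² = 741² = 549081
∑_{k=1}^{34} k³ = [34×35/2]² = 595² = 354025
∑_{k=35}^{38} k³ = 549081 - 354025 = 195056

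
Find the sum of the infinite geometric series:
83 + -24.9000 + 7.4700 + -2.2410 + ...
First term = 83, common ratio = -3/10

For |r| < 1, S = a / (1 - r)
S = 83 / (1 - (-3/10))
S = 83 / (13/10)
S = 830/13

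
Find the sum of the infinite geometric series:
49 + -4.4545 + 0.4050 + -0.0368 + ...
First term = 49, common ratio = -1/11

For |r| < 1, S = a / (1 - r)
S = 49 / (1 - (-1/11))
S = 49 / (12/11)
S = 539/12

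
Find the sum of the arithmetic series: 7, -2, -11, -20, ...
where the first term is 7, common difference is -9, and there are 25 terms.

Sₙ = n/2 × (first + last)
Last term = a + (n-1)d = 7 + (25-1)×(-9) = -209
S_25 = 25/2 × (7 + (-209))
S_25 = 25/2 × (-202) = -2525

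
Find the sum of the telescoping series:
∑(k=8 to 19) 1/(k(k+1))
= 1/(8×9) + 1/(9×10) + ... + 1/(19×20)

Partial fractions: 1/(k(k+1)) = 1/k - 1/(k+1)
The series telescopes:
= (1/8 - 1/9) + (1/9 - 1/10) + ... + (1/19 - 1/20)
= 1/8 - 1/20
= 3/40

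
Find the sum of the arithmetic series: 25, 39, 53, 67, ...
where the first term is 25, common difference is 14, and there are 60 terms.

Sₙ = n/2 × (first + last)
Last term = a + (n-1)d = 25 + (60-1)×14 = 851
S_60 = 60/2 × (25 + 851)
S_60 = 60/2 × 876 = 26280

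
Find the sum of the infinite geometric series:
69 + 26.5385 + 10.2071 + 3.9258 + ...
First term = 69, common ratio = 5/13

For |r| < 1, S = a / (1 - r)
S = 69 / (1 - (5/13))
S = 69 / (8/13)
S = 897/8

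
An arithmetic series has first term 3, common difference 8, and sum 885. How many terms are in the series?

Using S = n/2 × [2a + (n-1)d]
885 = n/2 × [2(3) + (n-1)(8)]
885 = n/2 × [6 + 8n - 8]
1770 = n × [-2 + 8n]
8n² + (-2)n - 1770 = 0
Discriminant: Δ = (-2)² - 4(8)(-1770) = 4 + 56640 = 56644
√Δ = 238
n = [-(-2) + √Δ] / (2·8) = (2 + 238) / 16 = 240 / 16 = 15
(The negative root is discarded since n must be a positive integer.)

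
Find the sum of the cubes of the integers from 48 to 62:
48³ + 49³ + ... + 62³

Use ∑_{k=1}^{n} k³ = [n(n+1)/2]², then subtract the first 47 terms.
∑_{k=1}^{62} k³ = [62×63/2]² = 1953² = 3814209
∑_{k=1}^{47} k³ = [47×48/2]² = 1128² = 1272384
∑_{k=48}^{62} k³ = 3814209 - 1272384 = 2541825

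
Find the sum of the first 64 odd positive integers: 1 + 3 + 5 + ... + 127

Sum of first n odd numbers = n²
= 64²
= 4096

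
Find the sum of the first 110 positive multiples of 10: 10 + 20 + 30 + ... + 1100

Factor out 10: = 10(1 + 2 + ... + 110) = 10 × n(n+1)/2
= 10 × 110×111/2
= 10 × 6105
= 61050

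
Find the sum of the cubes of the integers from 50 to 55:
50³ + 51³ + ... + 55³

Use ∑_{k=1}^{n} k³ = [n(n+1)/2]², then subtract the first 49 terms.
∑_{k=1}^{55} k³ = [55×56/2]² = 1540² = 2371600
∑_{k=1}^{49} k³ = [49×50/2]² = 1225² = 1500625
∑_{k=50}^{55} k³ = 2371600 - 1500625 = 870975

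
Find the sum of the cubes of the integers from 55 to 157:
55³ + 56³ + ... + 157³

Use ∑_{k=1}^{n} k³ = [n(n+1)/2]², then subtract the first 54 terms.
∑_{k=1}^{157} k³ = [157×158/2]² = 12403² = 153834409
∑_{k=1}^{54} k³ = [54×55/2]² = 1485² = 2205225
∑_{k=55}^{157} k³ = 153834409 - 2205225 = 151629184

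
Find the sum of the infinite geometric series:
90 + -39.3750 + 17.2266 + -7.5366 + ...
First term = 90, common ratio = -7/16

For |r| < 1, S = a / (1 - r)
S = 90 / (1 - (-7/16))
S = 90 / (23/16)
S = 1440/23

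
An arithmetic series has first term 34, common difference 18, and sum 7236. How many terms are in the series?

Using S = n/2 × [2a + (n-1)d]
7236 = n/2 × [2(34) + (n-1)(18)]
7236 = n/2 × [68 + 18n - 18]
14472 = n × [50 + 18n]
18n² + (50)n - 14472 = 0
Discriminant: Δ = (50)² - 4(18)(-14472) = 2500 + 1041984 = 1044484
√Δ = 1022
n = [-(50) + √Δ] / (2·18) = (-50 + 1022) / 36 = 972 / 36 = 27
(The negative root is discarded since n must be a positive integer.)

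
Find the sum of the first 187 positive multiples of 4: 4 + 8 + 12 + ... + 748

Factor out 4: = 4(1 + 2 + ... + 187) = 4 × n(n+1)/2
= 4 × 187×188/2
= 4 × 17578
= 70312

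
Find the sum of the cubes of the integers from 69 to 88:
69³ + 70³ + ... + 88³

Use ∑_{k=1}^{n} k³ = [n(n+1)/2]², then subtract the first 68 terms.
∑_{k=1}^{88} k³ = [88×89/2]² = 3916² = 15335056
∑_{k=1}^{68} k³ = [68×69/2]² = 2346² = 5503716
∑_{k=69}^{88} k³ = 15335056 - 5503716 = 9831340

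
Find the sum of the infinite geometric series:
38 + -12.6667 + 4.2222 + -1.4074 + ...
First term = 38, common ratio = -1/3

For |r| < 1, S = a / (1 - r)
S = 38 / (1 - (-1/3))
S = 38 / (4/3)
S = 57/2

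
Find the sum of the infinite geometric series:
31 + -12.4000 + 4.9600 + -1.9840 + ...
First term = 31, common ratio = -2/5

For |r| < 1, S = a / (1 - r)
S = 31 / (1 - (-2/5))
S = 31 / (7/5)
S = 155/7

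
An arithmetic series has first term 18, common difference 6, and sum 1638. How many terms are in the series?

Using S = n/2 × [2a + (n-1)d]
1638 = n/2 × [2(18) + (n-1)(6)]
1638 = n/2 × [36 + 6n - 6]
3276 = n × [30 + 6n]
6n² + (30)n - 3276 = 0
Discriminant: Δ = (30)² - 4(6)(-3276) = 900 + 78624 = 79524
√Δ = 282
n = [-(30) + √Δ] / (2·6) = (-30 + 282) / 12 = 252 / 12 = 21
(The negative root is discarded since n must be a positive integer.)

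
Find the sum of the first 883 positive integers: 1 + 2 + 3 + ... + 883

Formula: ∑k = n(n+1)/2
= 883×884/2
= 780572/2
= 390286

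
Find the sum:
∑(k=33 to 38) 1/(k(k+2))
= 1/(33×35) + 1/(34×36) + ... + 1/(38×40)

Partial fractions: 1/(k(k+2)) = (1/2)[1/k - 1/(k+2)]
Telescoping leaves the first two and last two terms:
= (1/2)[1/33 + 1/34 - 1/39 - 1/40]
= 2647/583440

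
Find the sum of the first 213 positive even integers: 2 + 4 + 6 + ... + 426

Sum of first n even numbers = n(n+1)
= 213×214
= 45582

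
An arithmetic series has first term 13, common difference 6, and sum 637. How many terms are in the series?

Using S = n/2 × [2a + (n-1)d]
637 = n/2 × [2(13) + (n-1)(6)]
637 = n/2 × [26 + 6n - 6]
1274 = n × [20 + 6n]
6n² + (20)n - 1274 = 0
Discriminant: Δ = (20)² - 4(6)(-1274) = 400 + 30576 = 30976
√Δ = 176
n = [-(20) + √Δ] / (2·6) = (-20 + 176) / 12 = 156 / 12 = 13
(The negative root is discarded since n must be a positive integer.)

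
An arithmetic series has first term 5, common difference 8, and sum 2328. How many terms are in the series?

Using S = n/2 × [2a + (n-1)d]
2328 = n/2 × [2(5) + (n-1)(8)]
2328 = n/2 × [10 + 8n - 8]
4656 = n × [2 + 8n]
8n² + (2)n - 4656 = 0
Discriminant: Δ = (2)² - 4(8)(-4656) = 4 + 148992 = 148996
√Δ = 386
n = [-(2) + √Δ] / (2·8) = (-2 + 386) / 16 = 384 / 16 = 24
(The negative root is discarded since n must be a positive integer.)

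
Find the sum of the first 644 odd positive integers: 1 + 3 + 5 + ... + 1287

Sum of first n odd numbers = n²
= 644²
= 414736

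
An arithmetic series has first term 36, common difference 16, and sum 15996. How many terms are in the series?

Using S = n/2 × [2a + (n-1)d]
15996 = n/2 × [2(36) + (n-1)(16)]
15996 = n/2 × [72 + 16n - 16]
31992 = n × [56 + 16n]
16n² + (56)n - 31992 = 0
Discriminant: Δ = (56)² - 4(16)(-31992) = 3136 + 2047488 = 2050624
√Δ = 1432
n = [-(56) + √Δ] / (2·16) = (-56 + 1432) / 32 = 1376 / 32 = 43
(The negative root is discarded since n must be a positive integer.)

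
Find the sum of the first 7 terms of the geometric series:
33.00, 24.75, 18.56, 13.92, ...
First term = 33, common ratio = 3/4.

Sₙ = a(1 - rⁿ) / (1 - r)
S_7 = 33(1 - (3/4)^7) / (1 - (3/4))
S_7 = 33(1 - (2187/16384)) / (1/4)
S_7 = 468501/4096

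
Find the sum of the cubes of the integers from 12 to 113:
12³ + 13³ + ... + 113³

Use ∑_{k=1}^{n} k³ = [n(n+1)/2]², then subtract the first 11 terms.
∑_{k=1}^{113} k³ = [113×114/2]² = 6441² = 41486481
∑_{k=1}^{11} k³ = [11×12/2]² = 66² = 4356
∑_{k=12}^{113} k³ = 41486481 - 4356 = 41482125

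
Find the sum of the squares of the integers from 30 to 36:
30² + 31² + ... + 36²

Use ∑_{k=1}^{n} k² = n(n+1)(2n+1)/6, then subtract the first 29 terms.
∑_{k=1}^{36} k² = 36×37×73/6 = 16206
∑_{k=1}^{29} k² = 29×30×59/6 = 8555
∑_{k=30}^{36} k² = 16206 - 8555 = 7651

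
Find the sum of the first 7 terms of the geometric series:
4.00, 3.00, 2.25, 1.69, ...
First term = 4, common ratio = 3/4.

Sₙ = a(1 - rⁿ) / (1 - r)
S_7 = 4(1 - (3/4)^7) / (1 - (3/4))
S_7 = 4(1 - (2187/16384)) / (1/4)
S_7 = 14197/1024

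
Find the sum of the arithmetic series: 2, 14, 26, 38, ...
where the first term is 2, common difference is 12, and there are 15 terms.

Sₙ = n/2 × (first + last)
Last term = a + (n-1)d = 2 + (15-1)×12 = 170
S_15 = 15/2 × (2 + 170)
S_15 = 15/2 × 172 = 1290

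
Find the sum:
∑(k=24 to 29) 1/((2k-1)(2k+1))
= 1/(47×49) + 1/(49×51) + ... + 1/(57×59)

Partial fractions: 1/((2k-1)(2k+1)) = (1/2)[1/(2k-1) - 1/(2k+1)]
The series telescopes:
= (1/2)[1/47 - 1/59]
= 6/2773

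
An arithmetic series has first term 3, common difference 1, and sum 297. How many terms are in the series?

Using S = n/2 × [2a + (n-1)d]
297 = n/2 × [2(3) + (n-1)(1)]
297 = n/2 × [6 + 1n - 1]
594 = n × [5 + 1n]
1n² + (5)n - 594 = 0
Discriminant: Δ = (5)² - 4(1)(-594) = 25 + 2376 = 2401
√Δ = 49
n = [-(5) + √Δ] / (2·1) = (-5 + 49) / 2 = 44 / 2 = 22
(The negative root is discarded since n must be a positive integer.)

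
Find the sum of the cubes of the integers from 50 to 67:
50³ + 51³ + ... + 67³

Use ∑_{k=1}^{n} k³ = [n(n+1)/2]², then subtract the first 49 terms.
∑_{k=1}^{67} k³ = [67×68/2]² = 2278² = 5189284
∑_{k=1}^{49} k³ = [49×50/2]² = 1225² = 1500625
∑_{k=50}^{67} k³ = 5189284 - 1500625 = 3688659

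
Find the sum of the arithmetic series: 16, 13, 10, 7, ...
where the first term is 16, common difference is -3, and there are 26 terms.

Sₙ = n/2 × (first + last)
Last term = a + (n-1)d = 16 + (26-1)×(-3) = -59
S_26 = 26/2 × (16 + (-59))
S_26 = 26/2 × (-43) = -559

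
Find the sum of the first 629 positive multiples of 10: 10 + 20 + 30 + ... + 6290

Factor out 10: = 10(1 + 2 + ... + 629) = 10 × n(n+1)/2
= 10 × 629×630/2
= 10 × 198135
= 1981350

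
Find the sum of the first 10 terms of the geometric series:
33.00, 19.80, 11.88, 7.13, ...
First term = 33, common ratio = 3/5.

Sₙ = a(1 - rⁿ) / (1 - r)
S_10 = 33(1 - (3/5)^10) / (1 - (3/5))
S_10 = 33(1 - (59049/9765625)) / (2/5)
S_10 = 160158504/1953125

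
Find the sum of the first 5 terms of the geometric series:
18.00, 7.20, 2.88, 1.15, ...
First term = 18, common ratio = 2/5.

Sₙ = a(1 - rⁿ) / (1 - r)
S_5 = 18(1 - (2/5)^5) / (1 - (2/5))
S_5 = 18(1 - (32/3125)) / (3/5)
S_5 = 18558/625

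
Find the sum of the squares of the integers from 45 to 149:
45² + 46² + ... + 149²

Use ∑_{k=1}^{n} k² = n(n+1)(2n+1)/6, then subtract the first 44 terms.
∑_{k=1}^{149} k² = 149×150×299/6 = 1113775
∑_{k=1}^{44} k² = 44×45×89/6 = 29370
∑_{k=45}^{149} k² = 1113775 - 29370 = 1084405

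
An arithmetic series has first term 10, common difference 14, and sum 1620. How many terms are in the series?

Using S = n/2 × [2a + (n-1)d]
1620 = n/2 × [2(10) + (n-1)(14)]
1620 = n/2 × [20 + 14n - 14]
3240 = n × [6 + 14n]
14n² + (6)n - 3240 = 0
Discriminant: Δ = (6)² - 4(14)(-3240) = 36 + 181440 = 181476
√Δ = 426
n = [-(6) + √Δ] / (2·14) = (-6 + 426) / 28 = 420 / 28 = 15
(The negative root is discarded since n must be a positive integer.)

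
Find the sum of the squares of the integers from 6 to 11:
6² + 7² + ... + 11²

Use ∑_{k=1}^{n} k² = n(n+1)(2n+1)/6, then subtract the first 5 terms.
∑_{k=1}^{11} k² = 11×12×23/6 = 506
∑_{k=1}^{5} k² = 5×6×11/6 = 55
∑_{k=6}^{11} k² = 506 - 55 = 451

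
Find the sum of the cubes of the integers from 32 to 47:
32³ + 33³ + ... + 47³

Use ∑_{k=1}^{n} k³ = [n(n+1)/2]², then subtract the first 31 terms.
∑_{k=1}^{47} k³ = [47×48/2]² = 1128² = 1272384
∑_{k=1}^{31} k³ = [31×32/2]² = 496² = 246016
∑_{k=32}^{47} k³ = 1272384 - 246016 = 1026368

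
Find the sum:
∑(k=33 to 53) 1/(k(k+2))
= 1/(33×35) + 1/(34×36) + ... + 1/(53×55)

Partial fractions: 1/(k(k+2)) = (1/2)[1/k - 1/(k+2)]
Telescoping leaves the first two and last two terms:
= (1/2)[1/33 + 1/34 - 1/54 - 1/55]
= 581/50490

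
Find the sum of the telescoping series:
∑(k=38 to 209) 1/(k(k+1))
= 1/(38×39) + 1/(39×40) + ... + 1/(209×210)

Partial fractions: 1/(k(k+1)) = 1/k - 1/(k+1)
The series telescopes:
= (1/38 - 1/39) + (1/39 - 1/40) + ... + (1/209 - 1/210)
= 1/38 - 1/210
= 43/1995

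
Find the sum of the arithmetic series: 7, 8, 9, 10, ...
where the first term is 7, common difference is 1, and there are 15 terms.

Sₙ = n/2 × (first + last)
Last term = a + (n-1)d = 7 + (15-1)×1 = 21
S_15 = 15/2 × (7 + 21)
S_15 = 15/2 × 28 = 210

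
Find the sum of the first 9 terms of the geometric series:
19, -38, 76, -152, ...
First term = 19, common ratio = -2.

Sₙ = a(1 - rⁿ) / (1 - r)
S_9 = 19(1 - (-2)^9) / (1 - (-2))
S_9 = 19(1 - (-512)) / (3)
S_9 = 3249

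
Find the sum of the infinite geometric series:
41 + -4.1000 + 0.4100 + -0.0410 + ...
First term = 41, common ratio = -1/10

For |r| < 1, S = a / (1 - r)
S = 41 / (1 - (-1/10))
S = 41 / (11/10)
S = 410/11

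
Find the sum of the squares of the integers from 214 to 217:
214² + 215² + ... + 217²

Use ∑_{k=1}^{n} k² = n(n+1)(2n+1)/6, then subtract the first 213 terms.
∑_{k=1}^{217} k² = 217×218×435/6 = 3429685
∑_{k=1}^{213} k² = 213×214×427/6 = 3243919
∑_{k=214}^{217} k² = 3429685 - 3243919 = 185766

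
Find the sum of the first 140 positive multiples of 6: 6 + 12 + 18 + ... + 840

Factor out 6: = 6(1 + 2 + ... + 140) = 6 × n(n+1)/2
= 6 × 140×141/2
= 6 × 9870
= 59220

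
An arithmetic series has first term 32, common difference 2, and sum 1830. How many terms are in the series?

Using S = n/2 × [2a + (n-1)d]
1830 = n/2 × [2(32) + (n-1)(2)]
1830 = n/2 × [64 + 2n - 2]
3660 = n × [62 + 2n]
2n² + (62)n - 3660 = 0
Discriminant: Δ = (62)² - 4(2)(-3660) = 3844 + 29280 = 33124
√Δ = 182
n = [-(62) + √Δ] / (2·2) = (-62 + 182) / 4 = 120 / 4 = 30
(The negative root is discarded since n must be a positive integer.)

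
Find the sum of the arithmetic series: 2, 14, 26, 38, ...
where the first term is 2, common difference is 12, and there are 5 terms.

Sₙ = n/2 × (first + last)
Last term = a + (n-1)d = 2 + (5-1)×12 = 50
S_5 = 5/2 × (2 + 50)
S_5 = 5/2 × 52 = 130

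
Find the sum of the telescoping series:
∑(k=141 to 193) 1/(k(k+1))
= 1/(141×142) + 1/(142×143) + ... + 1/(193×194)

Partial fractions: 1/(k(k+1)) = 1/k - 1/(k+1)
The series telescopes:
= (1/141 - 1/142) + (1/142 - 1/143) + ... + (1/193 - 1/194)
= 1/141 - 1/194
= 53/27354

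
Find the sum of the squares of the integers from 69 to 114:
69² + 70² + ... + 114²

Use ∑_{k=1}^{n} k² = n(n+1)(2n+1)/6, then subtract the first 68 terms.
∑_{k=1}^{114} k² = 114×115×229/6 = 500365
∑_{k=1}^{68} k² = 68×69×137/6 = 107134
∑_{k=69}^{114} k² = 500365 - 107134 = 393231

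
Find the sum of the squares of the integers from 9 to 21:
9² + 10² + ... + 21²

Use ∑_{k=1}^{n} k² = n(n+1)(2n+1)/6, then subtract the first 8 terms.
∑_{k=1}^{21} k² = 21×22×43/6 = 3311
∑_{k=1}^{8} k² = 8×9×17/6 = 204
∑_{k=9}^{21} k² = 3311 - 204 = 3107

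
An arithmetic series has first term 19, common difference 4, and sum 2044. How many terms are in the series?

Using S = n/2 × [2a + (n-1)d]
2044 = n/2 × [2(19) + (n-1)(4)]
2044 = n/2 × [38 + 4n - 4]
4088 = n × [34 + 4n]
4n² + (34)n - 4088 = 0
Discriminant: Δ = (34)² - 4(4)(-4088) = 1156 + 65408 = 66564
√Δ = 258
n = [-(34) + √Δ] / (2·4) = (-34 + 258) / 8 = 224 / 8 = 28
(The negative root is discarded since n must be a positive integer.)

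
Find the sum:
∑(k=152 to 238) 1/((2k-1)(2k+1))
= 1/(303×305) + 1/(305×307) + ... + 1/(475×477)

Partial fractions: 1/((2k-1)(2k+1)) = (1/2)[1/(2k-1) - 1/(2k+1)]
The series telescopes:
= (1/2)[1/303 - 1/477]
= 29/48177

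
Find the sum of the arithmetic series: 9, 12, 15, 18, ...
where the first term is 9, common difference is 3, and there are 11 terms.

Sₙ = n/2 × (first + last)
Last term = a + (n-1)d = 9 + (11-1)×3 = 39
S_11 = 11/2 × (9 + 39)
S_11 = 11/2 × 48 = 264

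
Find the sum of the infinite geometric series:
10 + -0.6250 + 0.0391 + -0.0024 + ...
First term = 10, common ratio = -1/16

For |r| < 1, S = a / (1 - r)
S = 10 / (1 - (-1/16))
S = 10 / (17/16)
S = 160/17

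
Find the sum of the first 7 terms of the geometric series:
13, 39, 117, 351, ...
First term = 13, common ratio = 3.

Sₙ = a(1 - rⁿ) / (1 - r)
S_7 = 13(1 - 3^7) / (1 - 3)
S_7 = 13(1 - 2187) / (-2)
S_7 = 14209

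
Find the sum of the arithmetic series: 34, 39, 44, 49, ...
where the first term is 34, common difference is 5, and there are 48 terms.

Sₙ = n/2 × (first + last)
Last term = a + (n-1)d = 34 + (48-1)×5 = 269
S_48 = 48/2 × (34 + 269)
S_48 = 48/2 × 303 = 7272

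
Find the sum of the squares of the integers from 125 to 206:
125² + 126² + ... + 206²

Use ∑_{k=1}^{n} k² = n(n+1)(2n+1)/6, then subtract the first 124 terms.
∑_{k=1}^{206} k² = 206×207×413/6 = 2935191
∑_{k=1}^{124} k² = 124×125×249/6 = 643250
∑_{k=125}^{206} k² = 2935191 - 643250 = 2291941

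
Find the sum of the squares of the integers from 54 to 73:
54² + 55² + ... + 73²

Use ∑_{k=1}^{n} k² = n(n+1)(2n+1)/6, then subtract the first 53 terms.
∑_{k=1}^{73} k² = 73×74×147/6 = 132349
∑_{k=1}^{53} k² = 53×54×107/6 = 51039
∑_{k=54}^{73} k² = 132349 - 51039 = 81310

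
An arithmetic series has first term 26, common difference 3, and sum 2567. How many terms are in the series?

Using S = n/2 × [2a + (n-1)d]
2567 = n/2 × [2(26) + (n-1)(3)]
2567 = n/2 × [52 + 3n - 3]
5134 = n × [49 + 3n]
3n² + (49)n - 5134 = 0
Discriminant: Δ = (49)² - 4(3)(-5134) = 2401 + 61608 = 64009
√Δ = 253
n = [-(49) + √Δ] / (2·3) = (-49 + 253) / 6 = 204 / 6 = 34
(The negative root is discarded since n must be a positive integer.)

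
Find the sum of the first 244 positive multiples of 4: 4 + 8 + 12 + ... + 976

Factor out 4: = 4(1 + 2 + ... + 244) = 4 × n(n+1)/2
= 4 × 244×245/2
= 4 × 29890
= 119560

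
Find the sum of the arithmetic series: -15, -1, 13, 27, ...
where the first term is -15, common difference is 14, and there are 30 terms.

Sₙ = n/2 × (first + last)
Last term = a + (n-1)d = -15 + (30-1)×14 = 391
S_30 = 30/2 × (-15 + 391)
S_30 = 30/2 × 376 = 5640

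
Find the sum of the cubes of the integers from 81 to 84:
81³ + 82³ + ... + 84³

Use ∑_{k=1}^{n} k³ = [n(n+1)/2]², then subtract the first 80 terms.
∑_{k=1}^{84} k³ = [84×85/2]² = 3570² = 12744900
∑_{k=1}^{80} k³ = [80×81/2]² = 3240² = 10497600
∑_{k=81}^{84} k³ = 12744900 - 10497600 = 2247300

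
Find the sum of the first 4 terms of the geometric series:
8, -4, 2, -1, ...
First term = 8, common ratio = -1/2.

Sₙ = a(1 - rⁿ) / (1 - r)
S_4 = 8(1 - (-1/2)^4) / (1 - (-1/2))
S_4 = 8(1 - (1/16)) / (3/2)
S_4 = 5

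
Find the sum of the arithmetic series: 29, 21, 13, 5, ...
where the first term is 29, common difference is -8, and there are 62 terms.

Sₙ = n/2 × (first + last)
Last term = a + (n-1)d = 29 + (62-1)×(-8) = -459
S_62 = 62/2 × (29 + (-459))
S_62 = 62/2 × (-430) = -13330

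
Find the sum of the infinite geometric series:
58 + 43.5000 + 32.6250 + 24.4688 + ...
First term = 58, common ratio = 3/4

For |r| < 1, S = a / (1 - r)
S = 58 / (1 - (3/4))
S = 58 / (1/4)
S = 232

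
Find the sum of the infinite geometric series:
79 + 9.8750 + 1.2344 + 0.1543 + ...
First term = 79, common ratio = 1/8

For |r| < 1, S = a / (1 - r)
S = 79 / (1 - (1/8))
S = 79 / (7/8)
S = 632/7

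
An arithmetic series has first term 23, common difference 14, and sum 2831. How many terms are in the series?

Using S = n/2 × [2a + (n-1)d]
2831 = n/2 × [2(23) + (n-1)(14)]
2831 = n/2 × [46 + 14n - 14]
5662 = n × [32 + 14n]
14n² + (32)n - 5662 = 0
Discriminant: Δ = (32)² - 4(14)(-5662) = 1024 + 317072 = 318096
√Δ = 564
n = [-(32) + √Δ] / (2·14) = (-32 + 564) / 28 = 532 / 28 = 19
(The negative root is discarded since n must be a positive integer.)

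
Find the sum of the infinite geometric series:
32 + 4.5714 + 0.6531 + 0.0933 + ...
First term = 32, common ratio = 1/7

For |r| < 1, S = a / (1 - r)
S = 32 / (1 - (1/7))
S = 32 / (6/7)
S = 112/3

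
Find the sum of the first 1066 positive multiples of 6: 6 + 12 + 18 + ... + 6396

Factor out 6: = 6(1 + 2 + ... + 1066) = 6 × n(n+1)/2
= 6 × 1066×1067/2
= 6 × 568711
= 3412266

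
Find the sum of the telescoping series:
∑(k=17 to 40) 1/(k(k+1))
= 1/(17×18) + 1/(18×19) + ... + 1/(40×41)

Partial fractions: 1/(k(k+1)) = 1/k - 1/(k+1)
The series telescopes:
= (1/17 - 1/18) + (1/18 - 1/19) + ... + (1/40 - 1/41)
= 1/17 - 1/41
= 24/697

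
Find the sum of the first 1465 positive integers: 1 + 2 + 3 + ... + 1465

Formula: ∑k = n(n+1)/2
= 1465×1466/2
= 2147690/2
= 1073845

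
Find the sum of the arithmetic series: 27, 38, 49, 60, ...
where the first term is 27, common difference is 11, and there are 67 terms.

Sₙ = n/2 × (first + last)
Last term = a + (n-1)d = 27 + (67-1)×11 = 753
S_67 = 67/2 × (27 + 753)
S_67 = 67/2 × 780 = 26130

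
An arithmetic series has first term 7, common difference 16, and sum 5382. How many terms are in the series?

Using S = n/2 × [2a + (n-1)d]
5382 = n/2 × [2(7) + (n-1)(16)]
5382 = n/2 × [14 + 16n - 16]
10764 = n × [-2 + 16n]
16n² + (-2)n - 10764 = 0
Discriminant: Δ = (-2)² - 4(16)(-10764) = 4 + 688896 = 688900
√Δ = 830
n = [-(-2) + √Δ] / (2·16) = (2 + 830) / 32 = 832 / 32 = 26
(The negative root is discarded since n must be a positive integer.)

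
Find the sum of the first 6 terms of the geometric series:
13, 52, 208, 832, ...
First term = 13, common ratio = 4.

Sₙ = a(1 - rⁿ) / (1 - r)
S_6 = 13(1 - 4^6) / (1 - 4)
S_6 = 13(1 - 4096) / (-3)
S_6 = 17745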